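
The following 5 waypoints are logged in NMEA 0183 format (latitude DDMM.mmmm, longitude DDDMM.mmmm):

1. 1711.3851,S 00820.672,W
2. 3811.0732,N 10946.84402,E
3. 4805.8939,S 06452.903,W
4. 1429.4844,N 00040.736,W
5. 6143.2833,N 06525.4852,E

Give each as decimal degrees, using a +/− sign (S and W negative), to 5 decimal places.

1. -17.18975, -8.34453
2. 38.18455, 109.78073
3. -48.09823, -64.88172
4. 14.49141, -0.67893
5. 61.72139, 65.42475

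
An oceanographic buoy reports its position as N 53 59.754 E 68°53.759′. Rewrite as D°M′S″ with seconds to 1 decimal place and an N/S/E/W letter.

53°59′45.2″ N, 68°53′45.5″ E

φ: 59.75400′ → 59′ and 0.75400 × 60 = 45.240″
λ: 53.75900′ → 53′ and 0.75900 × 60 = 45.540″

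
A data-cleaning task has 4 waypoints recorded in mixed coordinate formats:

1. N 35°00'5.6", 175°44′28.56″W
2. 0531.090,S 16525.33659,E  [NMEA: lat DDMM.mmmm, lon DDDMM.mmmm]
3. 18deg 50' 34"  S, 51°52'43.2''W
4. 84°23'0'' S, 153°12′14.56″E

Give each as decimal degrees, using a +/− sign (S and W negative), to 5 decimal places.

1. 35.00156, -175.74127
2. -5.51817, 165.42228
3. -18.84278, -51.87867
4. -84.38333, 153.20404

Point 1:
  φ: 0′ + 5.6″ = 0.09333′; 35 + 0.09333/60 = 35.001556
  N ⇒ keep positive
  Longitude: 175° + 44/60 + 28.56/3600 = 175 + 0.733333 + 0.007933 = 175.741267
  W → negative
Point 2:
  Latitude: degrees = first 2 digits = 5, minutes = 31.09; 5 + 31.09/60 = 5.518167
  S ⇒ negate
  Lon: degrees = first 3 digits = 165, minutes = 25.33659; 165 + 25.33659/60 = 165.422277
  E → positive
Point 3:
  φ: 50′ + 34″ = 50.56667′; 18 + 50.56667/60 = 18.842778
  S → negative
  Longitude: 51° + 52/60 + 43.2/3600 = 51 + 0.866667 + 0.012000 = 51.878667
  W → negative
Point 4:
  Lat: 23′ + 0″ = 23.00000′; 84 + 23.00000/60 = 84.383333
  S ⇒ negate
  λ: 12′ + 14.56″ = 12.24267′; 153 + 12.24267/60 = 153.204044
  E → positive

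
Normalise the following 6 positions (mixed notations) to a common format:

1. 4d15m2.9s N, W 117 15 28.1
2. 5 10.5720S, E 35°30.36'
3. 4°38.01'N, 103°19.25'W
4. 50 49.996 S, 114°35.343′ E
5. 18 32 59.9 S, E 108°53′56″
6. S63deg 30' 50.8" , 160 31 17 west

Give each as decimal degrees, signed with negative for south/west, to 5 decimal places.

1. 4.25081, -117.25781
2. -5.17620, 35.50600
3. 4.63350, -103.32083
4. -50.83327, 114.58905
5. -18.54997, 108.89889
6. -63.51411, -160.52139

Point 1:
  φ: 4 + 15/60 + 2.9/3600 = 4.250806
  N ⇒ keep positive
  λ: 15′ + 28.1″ = 15.46833′; 117 + 15.46833/60 = 117.257806
  W ⇒ negate
Point 2:
  φ: 10.572′ = 0.176200°; total 5.176200
  S → negative
  λ: 35 + 30.36/60 = 35.506000
  E → positive
Point 3:
  Latitude: 38.01′ = 0.633500°; total 4.633500
  N ⇒ keep positive
  Lon: 103 + 19.25/60 = 103.320833
  W → negative
Point 4:
  Lat: 49.996′ = 0.833267°; total 50.833267
  S → negative
  λ: 114 + 35.343/60 = 114.589050
  E → positive
Point 5:
  Latitude: 18° + 32/60 + 59.9/3600 = 18 + 0.533333 + 0.016639 = 18.549972
  S ⇒ negate
  λ: 108 + 53/60 + 56/3600 = 108.898889
  E ⇒ keep positive
Point 6:
  Latitude: 63 + 30/60 + 50.8/3600 = 63.514111
  hemisphere S, so the sign is −
  Longitude: 31′ + 17″ = 31.28333′; 160 + 31.28333/60 = 160.521389
  W ⇒ negate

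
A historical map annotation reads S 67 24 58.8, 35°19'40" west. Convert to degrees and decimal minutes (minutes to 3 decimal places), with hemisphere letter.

67° 24.980′ S, 35° 19.667′ W

Lat: seconds/60 = 0.98000; minutes = 24 + 0.98000 = 24.98000
λ: 19 + 40/60 = 19.66667′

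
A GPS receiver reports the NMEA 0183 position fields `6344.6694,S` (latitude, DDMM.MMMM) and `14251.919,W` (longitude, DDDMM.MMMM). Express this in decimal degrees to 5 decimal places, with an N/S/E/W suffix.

63.74449° S, 142.86532° W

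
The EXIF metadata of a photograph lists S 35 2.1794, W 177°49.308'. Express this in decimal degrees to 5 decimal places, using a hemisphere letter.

35.03632° S, 177.82180° W

Lat: 35 + 2.1794/60 = 35.036323
Lon: 177 + 49.308/60 = 177.821800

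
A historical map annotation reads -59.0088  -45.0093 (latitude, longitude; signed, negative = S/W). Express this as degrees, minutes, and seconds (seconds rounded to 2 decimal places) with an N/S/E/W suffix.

59°00′31.68″ S, 45°00′33.48″ W

Latitude is negative → S; |value| = 59.008800
φ: 0.008800 × 60 = 0.52800′ → 0′, remainder × 60 = 31.6800″
Longitude is negative → W; |value| = 45.009300
λ: whole degrees 45; 0.55800′ → 0′ and 33.4800″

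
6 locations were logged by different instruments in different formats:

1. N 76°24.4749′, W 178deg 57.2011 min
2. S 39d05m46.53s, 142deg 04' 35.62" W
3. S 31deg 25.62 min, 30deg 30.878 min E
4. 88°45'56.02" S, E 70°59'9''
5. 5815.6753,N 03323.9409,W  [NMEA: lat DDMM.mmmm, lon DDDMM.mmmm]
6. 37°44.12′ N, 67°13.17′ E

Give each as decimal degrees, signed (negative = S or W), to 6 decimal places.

1. 76.407915, -178.953352
2. -39.096258, -142.076561
3. -31.427000, 30.514633
4. -88.765561, 70.985833
5. 58.261255, -33.399015
6. 37.735333, 67.219500

Point 1:
  Latitude: 76 + 24.4749/60 = 76.4079150
  N → positive
  Longitude: 57.2011′ = 0.953352°; total 178.9533517
  W ⇒ negate
Point 2:
  Latitude: 5′ + 46.53″ = 5.77550′; 39 + 5.77550/60 = 39.0962583
  hemisphere S, so the sign is −
  λ: 142 + 4/60 + 35.62/3600 = 142.0765611
  hemisphere W, so the sign is −
Point 3:
  φ: 25.62′ = 0.427000°; total 31.4270000
  S ⇒ negate
  Longitude: 30 + 30.878/60 = 30.5146333
  E ⇒ keep positive
Point 4:
  Lat: 88° + 45/60 + 56.02/3600 = 88 + 0.750000 + 0.015561 = 88.7655611
  S → negative
  Longitude: 70° + 59/60 + 9/3600 = 70 + 0.983333 + 0.002500 = 70.9858333
  E ⇒ keep positive
Point 5:
  Lat: split at 2 digits → 58° and 15.6753′; 58 + 15.6753/60 = 58.2612550
  N ⇒ keep positive
  Longitude: split at 3 digits → 033° and 23.9409′; 33 + 23.9409/60 = 33.3990150
  hemisphere W, so the sign is −
Point 6:
  Latitude: 37 + 44.12/60 = 37.7353333
  N → positive
  λ: 67 + 13.17/60 = 67.2195000
  E ⇒ keep positive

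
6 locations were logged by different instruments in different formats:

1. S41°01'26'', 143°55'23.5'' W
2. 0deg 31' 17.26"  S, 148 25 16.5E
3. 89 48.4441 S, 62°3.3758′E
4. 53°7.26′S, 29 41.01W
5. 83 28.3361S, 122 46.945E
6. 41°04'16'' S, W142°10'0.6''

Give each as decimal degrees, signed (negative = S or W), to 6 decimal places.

Point 1:
  Lat: 1′ + 26″ = 1.43333′; 41 + 1.43333/60 = 41.0238889
  S → negative
  Longitude: 143 + 55/60 + 23.5/3600 = 143.9231944
  W → negative
Point 2:
  Lat: 31′ + 17.26″ = 31.28767′; 0 + 31.28767/60 = 0.5214611
  hemisphere S, so the sign is −
  Longitude: 148° + 25/60 + 16.5/3600 = 148 + 0.416667 + 0.004583 = 148.4212500
  E ⇒ keep positive
Point 3:
  Lat: 48.4441′ = 0.807402°; total 89.8074017
  hemisphere S, so the sign is −
  λ: 3.3758′ = 0.056263°; total 62.0562633
  E ⇒ keep positive
Point 4:
  Lat: 53 + 7.26/60 = 53.1210000
  S → negative
  λ: 41.01′ = 0.683500°; total 29.6835000
  W ⇒ negate
Point 5:
  Lat: 28.3361′ = 0.472268°; total 83.4722683
  hemisphere S, so the sign is −
  Lon: 122 + 46.945/60 = 122.7824167
  E ⇒ keep positive
Point 6:
  Latitude: 41 + 4/60 + 16/3600 = 41.0711111
  S ⇒ negate
  λ: 10′ + 0.6″ = 10.01000′; 142 + 10.01000/60 = 142.1668333
  W → negative

1. -41.023889, -143.923194
2. -0.521461, 148.421250
3. -89.807402, 62.056263
4. -53.121000, -29.683500
5. -83.472268, 122.782417
6. -41.071111, -142.166833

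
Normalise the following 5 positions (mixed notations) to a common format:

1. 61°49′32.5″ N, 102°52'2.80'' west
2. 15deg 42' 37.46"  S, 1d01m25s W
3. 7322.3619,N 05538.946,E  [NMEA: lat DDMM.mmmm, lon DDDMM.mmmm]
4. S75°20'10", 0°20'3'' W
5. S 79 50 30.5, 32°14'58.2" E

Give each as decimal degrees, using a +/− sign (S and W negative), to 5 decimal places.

1. 61.82569, -102.86744
2. -15.71041, -1.02361
3. 73.37270, 55.64910
4. -75.33611, -0.33417
5. -79.84181, 32.24950

Point 1:
  Lat: 61° + 49/60 + 32.5/3600 = 61 + 0.816667 + 0.009028 = 61.825694
  N ⇒ keep positive
  Lon: 52′ + 2.8″ = 52.04667′; 102 + 52.04667/60 = 102.867444
  hemisphere W, so the sign is −
Point 2:
  Lat: 15° + 42/60 + 37.46/3600 = 15 + 0.700000 + 0.010406 = 15.710406
  hemisphere S, so the sign is −
  λ: 1° + 1/60 + 25/3600 = 1 + 0.016667 + 0.006944 = 1.023611
  W ⇒ negate
Point 3:
  φ: degrees = first 2 digits = 73, minutes = 22.3619; 73 + 22.3619/60 = 73.372698
  N → positive
  Lon: degrees = first 3 digits = 55, minutes = 38.946; 55 + 38.946/60 = 55.649100
  E ⇒ keep positive
Point 4:
  Lat: 75° + 20/60 + 10/3600 = 75 + 0.333333 + 0.002778 = 75.336111
  S → negative
  Longitude: 0 + 20/60 + 3/3600 = 0.334167
  W → negative
Point 5:
  φ: 79 + 50/60 + 30.5/3600 = 79.841806
  hemisphere S, so the sign is −
  Longitude: 32° + 14/60 + 58.2/3600 = 32 + 0.233333 + 0.016167 = 32.249500
  E ⇒ keep positive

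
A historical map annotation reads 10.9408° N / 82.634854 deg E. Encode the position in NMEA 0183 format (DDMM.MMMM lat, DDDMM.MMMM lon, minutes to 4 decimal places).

φ: 10° + 0.940800 × 60 = 10° 56.448000′
Longitude: 82° + 0.634854 × 60 = 82° 38.091240′

1056.4480,N / 08238.0912,E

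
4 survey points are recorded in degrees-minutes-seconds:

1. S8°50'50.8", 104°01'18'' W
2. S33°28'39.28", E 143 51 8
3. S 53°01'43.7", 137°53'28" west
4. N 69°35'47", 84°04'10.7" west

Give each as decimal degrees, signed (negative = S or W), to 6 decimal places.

1. -8.847444, -104.021667
2. -33.477578, 143.852222
3. -53.028806, -137.891111
4. 69.596389, -84.069639

Point 1:
  φ: 8 + 50/60 + 50.8/3600 = 8.8474444
  S ⇒ negate
  Longitude: 1′ + 18″ = 1.30000′; 104 + 1.30000/60 = 104.0216667
  W ⇒ negate
Point 2:
  Latitude: 33 + 28/60 + 39.28/3600 = 33.4775778
  hemisphere S, so the sign is −
  λ: 51′ + 8″ = 51.13333′; 143 + 51.13333/60 = 143.8522222
  E ⇒ keep positive
Point 3:
  Latitude: 53 + 1/60 + 43.7/3600 = 53.0288056
  hemisphere S, so the sign is −
  Lon: 137 + 53/60 + 28/3600 = 137.8911111
  W → negative
Point 4:
  φ: 69 + 35/60 + 47/3600 = 69.5963889
  N ⇒ keep positive
  Lon: 4′ + 10.7″ = 4.17833′; 84 + 4.17833/60 = 84.0696389
  hemisphere W, so the sign is −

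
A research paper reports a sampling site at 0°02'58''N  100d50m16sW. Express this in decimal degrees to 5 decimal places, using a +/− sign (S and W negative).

0.04944, -100.83778

Lat: 0° + 2/60 + 58/3600 = 0 + 0.033333 + 0.016111 = 0.049444
N → positive
λ: 100 + 50/60 + 16/3600 = 100.837778
W → negative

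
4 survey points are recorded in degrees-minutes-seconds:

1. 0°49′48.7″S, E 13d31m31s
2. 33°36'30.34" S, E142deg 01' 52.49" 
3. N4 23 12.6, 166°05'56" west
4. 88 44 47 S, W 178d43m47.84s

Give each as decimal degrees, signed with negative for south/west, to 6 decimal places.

1. -0.830194, 13.525278
2. -33.608428, 142.031247
3. 4.386833, -166.098889
4. -88.746389, -178.729956

Point 1:
  Latitude: 0° + 49/60 + 48.7/3600 = 0 + 0.816667 + 0.013528 = 0.8301944
  S ⇒ negate
  λ: 13 + 31/60 + 31/3600 = 13.5252778
  E → positive
Point 2:
  φ: 33 + 36/60 + 30.34/3600 = 33.6084278
  S ⇒ negate
  Longitude: 1′ + 52.49″ = 1.87483′; 142 + 1.87483/60 = 142.0312472
  E ⇒ keep positive
Point 3:
  Latitude: 4 + 23/60 + 12.6/3600 = 4.3868333
  N ⇒ keep positive
  Longitude: 5′ + 56″ = 5.93333′; 166 + 5.93333/60 = 166.0988889
  W ⇒ negate
Point 4:
  φ: 88 + 44/60 + 47/3600 = 88.7463889
  S ⇒ negate
  Longitude: 178 + 43/60 + 47.84/3600 = 178.7299556
  W → negative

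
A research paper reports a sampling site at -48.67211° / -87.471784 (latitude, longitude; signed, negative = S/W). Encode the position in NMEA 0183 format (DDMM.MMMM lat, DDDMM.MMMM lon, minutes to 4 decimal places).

4840.3266,S / 08728.3070,W

Latitude is negative → S; |value| = 48.672110
Lat: fractional part 0.672110 → 40.326600 minutes
Longitude is negative → W; |value| = 87.471784
λ: fractional part 0.471784 → 28.307040 minutes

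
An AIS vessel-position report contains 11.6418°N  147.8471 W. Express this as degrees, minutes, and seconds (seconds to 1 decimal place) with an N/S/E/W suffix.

11°38′30.5″ N, 147°50′49.6″ W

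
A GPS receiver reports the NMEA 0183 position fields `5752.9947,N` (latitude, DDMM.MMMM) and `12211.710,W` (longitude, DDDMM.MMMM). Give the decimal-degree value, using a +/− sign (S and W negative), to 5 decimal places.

57.88325, -122.19517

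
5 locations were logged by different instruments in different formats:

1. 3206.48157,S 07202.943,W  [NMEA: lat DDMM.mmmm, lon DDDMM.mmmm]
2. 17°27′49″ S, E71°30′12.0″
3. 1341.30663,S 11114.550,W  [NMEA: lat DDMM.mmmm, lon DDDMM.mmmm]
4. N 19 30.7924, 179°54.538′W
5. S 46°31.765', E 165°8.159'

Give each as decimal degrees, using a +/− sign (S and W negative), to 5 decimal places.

1. -32.10803, -72.04905
2. -17.46361, 71.50333
3. -13.68844, -111.24250
4. 19.51321, -179.90897
5. -46.52942, 165.13598

Point 1:
  Latitude: split at 2 digits → 32° and 6.48157′; 32 + 6.48157/60 = 32.108026
  hemisphere S, so the sign is −
  Longitude: degrees = first 3 digits = 72, minutes = 2.943; 72 + 2.943/60 = 72.049050
  hemisphere W, so the sign is −
Point 2:
  Lat: 27′ + 49″ = 27.81667′; 17 + 27.81667/60 = 17.463611
  hemisphere S, so the sign is −
  λ: 71 + 30/60 + 12/3600 = 71.503333
  E ⇒ keep positive
Point 3:
  Latitude: split at 2 digits → 13° and 41.30663′; 13 + 41.30663/60 = 13.688444
  hemisphere S, so the sign is −
  λ: split at 3 digits → 111° and 14.55′; 111 + 14.55/60 = 111.242500
  W ⇒ negate
Point 4:
  Lat: 19 + 30.7924/60 = 19.513207
  N ⇒ keep positive
  λ: 179 + 54.538/60 = 179.908967
  W → negative
Point 5:
  Lat: 31.765′ = 0.529417°; total 46.529417
  hemisphere S, so the sign is −
  λ: 8.159′ = 0.135983°; total 165.135983
  E ⇒ keep positive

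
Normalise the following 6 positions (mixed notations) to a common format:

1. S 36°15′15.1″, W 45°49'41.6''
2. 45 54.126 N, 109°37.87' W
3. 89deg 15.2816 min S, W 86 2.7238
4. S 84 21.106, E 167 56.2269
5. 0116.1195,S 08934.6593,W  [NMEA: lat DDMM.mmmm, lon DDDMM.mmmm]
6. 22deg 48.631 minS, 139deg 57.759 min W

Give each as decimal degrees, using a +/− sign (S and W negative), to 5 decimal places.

1. -36.25419, -45.82822
2. 45.90210, -109.63117
3. -89.25469, -86.04540
4. -84.35177, 167.93712
5. -1.26866, -89.57766
6. -22.81052, -139.96265

Point 1:
  Lat: 15′ + 15.1″ = 15.25167′; 36 + 15.25167/60 = 36.254194
  hemisphere S, so the sign is −
  Longitude: 45 + 49/60 + 41.6/3600 = 45.828222
  hemisphere W, so the sign is −
Point 2:
  φ: 54.126′ = 0.902100°; total 45.902100
  N → positive
  Lon: 109 + 37.87/60 = 109.631167
  W ⇒ negate
Point 3:
  Latitude: 15.2816′ = 0.254693°; total 89.254693
  S → negative
  Lon: 2.7238′ = 0.045397°; total 86.045397
  W ⇒ negate
Point 4:
  Lat: 84 + 21.106/60 = 84.351767
  S → negative
  λ: 56.2269′ = 0.937115°; total 167.937115
  E ⇒ keep positive
Point 5:
  Latitude: degrees = first 2 digits = 1, minutes = 16.1195; 1 + 16.1195/60 = 1.268658
  hemisphere S, so the sign is −
  Lon: split at 3 digits → 089° and 34.6593′; 89 + 34.6593/60 = 89.577655
  hemisphere W, so the sign is −
Point 6:
  φ: 48.631′ = 0.810517°; total 22.810517
  hemisphere S, so the sign is −
  λ: 57.759′ = 0.962650°; total 139.962650
  W → negative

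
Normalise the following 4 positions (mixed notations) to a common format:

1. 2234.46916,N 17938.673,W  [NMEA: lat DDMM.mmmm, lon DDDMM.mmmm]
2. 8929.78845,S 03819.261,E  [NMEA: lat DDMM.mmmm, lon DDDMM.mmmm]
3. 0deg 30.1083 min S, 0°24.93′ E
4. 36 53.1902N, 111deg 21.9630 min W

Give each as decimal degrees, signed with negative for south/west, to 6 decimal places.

Point 1:
  Latitude: split at 2 digits → 22° and 34.46916′; 22 + 34.46916/60 = 22.5744860
  N ⇒ keep positive
  Longitude: split at 3 digits → 179° and 38.673′; 179 + 38.673/60 = 179.6445500
  W ⇒ negate
Point 2:
  Latitude: degrees = first 2 digits = 89, minutes = 29.78845; 89 + 29.78845/60 = 89.4964742
  S → negative
  Lon: split at 3 digits → 038° and 19.261′; 38 + 19.261/60 = 38.3210167
  E ⇒ keep positive
Point 3:
  Lat: 30.1083′ = 0.501805°; total 0.5018050
  S → negative
  λ: 0 + 24.93/60 = 0.4155000
  E → positive
Point 4:
  Lat: 53.1902′ = 0.886503°; total 36.8865033
  N → positive
  Longitude: 21.963′ = 0.366050°; total 111.3660500
  hemisphere W, so the sign is −

1. 22.574486, -179.644550
2. -89.496474, 38.321017
3. -0.501805, 0.415500
4. 36.886503, -111.366050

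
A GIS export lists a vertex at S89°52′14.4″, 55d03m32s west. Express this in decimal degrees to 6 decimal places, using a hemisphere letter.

89.870667° S, 55.058889° W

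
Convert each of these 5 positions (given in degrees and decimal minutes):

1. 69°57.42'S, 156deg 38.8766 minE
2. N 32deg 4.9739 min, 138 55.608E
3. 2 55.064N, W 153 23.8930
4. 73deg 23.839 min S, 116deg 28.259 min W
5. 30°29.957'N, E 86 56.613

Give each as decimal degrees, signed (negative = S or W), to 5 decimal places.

1. -69.95700, 156.64794
2. 32.08290, 138.92680
3. 2.91773, -153.39822
4. -73.39732, -116.47098
5. 30.49928, 86.94355

Point 1:
  Latitude: 57.42′ = 0.957000°; total 69.957000
  S → negative
  λ: 38.8766′ = 0.647943°; total 156.647943
  E → positive
Point 2:
  Latitude: 4.9739′ = 0.082898°; total 32.082898
  N ⇒ keep positive
  Longitude: 55.608′ = 0.926800°; total 138.926800
  E → positive
Point 3:
  φ: 55.064′ = 0.917733°; total 2.917733
  N ⇒ keep positive
  Longitude: 153 + 23.893/60 = 153.398217
  hemisphere W, so the sign is −
Point 4:
  φ: 73 + 23.839/60 = 73.397317
  S ⇒ negate
  Lon: 116 + 28.259/60 = 116.470983
  W → negative
Point 5:
  Lat: 30 + 29.957/60 = 30.499283
  N ⇒ keep positive
  Lon: 56.613′ = 0.943550°; total 86.943550
  E → positive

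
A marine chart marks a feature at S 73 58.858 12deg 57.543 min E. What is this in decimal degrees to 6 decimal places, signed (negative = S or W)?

-73.980967, 12.959050

Latitude: 58.858′ = 0.980967°; total 73.9809667
S ⇒ negate
λ: 57.543′ = 0.959050°; total 12.9590500
E → positive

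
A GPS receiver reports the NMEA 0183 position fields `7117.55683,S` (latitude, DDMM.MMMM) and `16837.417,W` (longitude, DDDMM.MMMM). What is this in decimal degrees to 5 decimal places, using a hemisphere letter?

71.29261° S, 168.62362° W

Lat: split at 2 digits → 71° and 17.55683′; 71 + 17.55683/60 = 71.292614
Lon: degrees = first 3 digits = 168, minutes = 37.417; 168 + 37.417/60 = 168.623617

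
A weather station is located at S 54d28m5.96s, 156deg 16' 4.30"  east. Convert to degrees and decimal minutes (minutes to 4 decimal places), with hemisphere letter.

54° 28.0993′ S, 156° 16.0717′ E

Latitude: seconds/60 = 0.09933; minutes = 28 + 0.09933 = 28.099333
λ: seconds/60 = 0.07167; minutes = 16 + 0.07167 = 16.071667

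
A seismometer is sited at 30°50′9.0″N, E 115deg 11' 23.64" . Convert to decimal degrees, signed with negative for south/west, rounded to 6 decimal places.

φ: 30 + 50/60 + 9/3600 = 30.8358333
N ⇒ keep positive
Lon: 115° + 11/60 + 23.64/3600 = 115 + 0.183333 + 0.006567 = 115.1899000
E → positive

30.835833, 115.189900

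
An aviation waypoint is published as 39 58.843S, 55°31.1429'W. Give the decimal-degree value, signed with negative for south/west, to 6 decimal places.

φ: 58.843′ = 0.980717°; total 39.9807167
S ⇒ negate
Longitude: 31.1429′ = 0.519048°; total 55.5190483
W → negative

-39.980717, -55.519048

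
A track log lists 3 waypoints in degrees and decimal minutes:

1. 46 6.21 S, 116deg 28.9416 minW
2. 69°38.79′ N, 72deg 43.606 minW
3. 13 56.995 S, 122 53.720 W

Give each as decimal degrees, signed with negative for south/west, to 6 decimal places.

1. -46.103500, -116.482360
2. 69.646500, -72.726767
3. -13.949917, -122.895333

Point 1:
  Latitude: 46 + 6.21/60 = 46.1035000
  S → negative
  λ: 28.9416′ = 0.482360°; total 116.4823600
  hemisphere W, so the sign is −
Point 2:
  Latitude: 38.79′ = 0.646500°; total 69.6465000
  N → positive
  Lon: 72 + 43.606/60 = 72.7267667
  W ⇒ negate
Point 3:
  Latitude: 13 + 56.995/60 = 13.9499167
  S → negative
  Lon: 53.72′ = 0.895333°; total 122.8953333
  hemisphere W, so the sign is −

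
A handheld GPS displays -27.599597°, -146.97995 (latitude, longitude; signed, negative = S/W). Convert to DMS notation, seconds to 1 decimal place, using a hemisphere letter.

27°35′58.5″ S, 146°58′47.8″ W

Latitude is negative → S; |value| = 27.599597
Latitude: 0.599597 × 60 = 35.97582′ → 35′, remainder × 60 = 58.549″
Longitude is negative → W; |value| = 146.979950
Lon: whole degrees 146; 58.79700′ → 58′ and 47.820″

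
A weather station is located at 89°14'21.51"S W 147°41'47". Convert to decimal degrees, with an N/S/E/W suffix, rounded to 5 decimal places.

φ: 14′ + 21.51″ = 14.35850′; 89 + 14.35850/60 = 89.239308
λ: 147° + 41/60 + 47/3600 = 147 + 0.683333 + 0.013056 = 147.696389

89.23931° S, 147.69639° W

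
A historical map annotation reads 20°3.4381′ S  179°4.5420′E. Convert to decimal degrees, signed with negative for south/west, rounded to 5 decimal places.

-20.05730, 179.07570

Latitude: 20 + 3.4381/60 = 20.057302
S → negative
λ: 179 + 4.542/60 = 179.075700
E ⇒ keep positive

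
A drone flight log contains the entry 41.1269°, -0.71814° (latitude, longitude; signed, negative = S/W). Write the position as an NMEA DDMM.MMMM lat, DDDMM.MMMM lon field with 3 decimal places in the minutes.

4107.614,N / 00043.088,W

Lat: minutes = (41.126900 − 41) × 60 = 7.61400
Longitude is negative → W; |value| = 0.718140
Longitude: 0° + 0.718140 × 60 = 0° 43.08840′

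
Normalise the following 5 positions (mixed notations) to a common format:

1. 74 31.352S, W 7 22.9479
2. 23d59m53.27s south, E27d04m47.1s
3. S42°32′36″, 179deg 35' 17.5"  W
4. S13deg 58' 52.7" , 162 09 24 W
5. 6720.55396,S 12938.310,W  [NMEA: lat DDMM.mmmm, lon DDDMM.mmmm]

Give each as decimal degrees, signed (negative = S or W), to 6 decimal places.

1. -74.522533, -7.382465
2. -23.998131, 27.079750
3. -42.543333, -179.588194
4. -13.981306, -162.156667
5. -67.342566, -129.638500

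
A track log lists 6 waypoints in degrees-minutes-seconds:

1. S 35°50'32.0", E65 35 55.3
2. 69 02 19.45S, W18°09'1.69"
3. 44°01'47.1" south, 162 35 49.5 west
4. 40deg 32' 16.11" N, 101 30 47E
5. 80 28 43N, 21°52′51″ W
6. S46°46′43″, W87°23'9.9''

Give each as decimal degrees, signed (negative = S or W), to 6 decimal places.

Point 1:
  Lat: 35 + 50/60 + 32/3600 = 35.8422222
  S → negative
  λ: 65 + 35/60 + 55.3/3600 = 65.5986944
  E → positive
Point 2:
  Lat: 69° + 2/60 + 19.45/3600 = 69 + 0.033333 + 0.005403 = 69.0387361
  S → negative
  λ: 18° + 9/60 + 1.69/3600 = 18 + 0.150000 + 0.000469 = 18.1504694
  W → negative
Point 3:
  φ: 1′ + 47.1″ = 1.78500′; 44 + 1.78500/60 = 44.0297500
  S → negative
  Lon: 162 + 35/60 + 49.5/3600 = 162.5970833
  hemisphere W, so the sign is −
Point 4:
  Latitude: 32′ + 16.11″ = 32.26850′; 40 + 32.26850/60 = 40.5378083
  N ⇒ keep positive
  λ: 101 + 30/60 + 47/3600 = 101.5130556
  E ⇒ keep positive
Point 5:
  φ: 80 + 28/60 + 43/3600 = 80.4786111
  N → positive
  Longitude: 21° + 52/60 + 51/3600 = 21 + 0.866667 + 0.014167 = 21.8808333
  hemisphere W, so the sign is −
Point 6:
  Latitude: 46° + 46/60 + 43/3600 = 46 + 0.766667 + 0.011944 = 46.7786111
  S → negative
  Lon: 87 + 23/60 + 9.9/3600 = 87.3860833
  hemisphere W, so the sign is −

1. -35.842222, 65.598694
2. -69.038736, -18.150469
3. -44.029750, -162.597083
4. 40.537808, 101.513056
5. 80.478611, -21.880833
6. -46.778611, -87.386083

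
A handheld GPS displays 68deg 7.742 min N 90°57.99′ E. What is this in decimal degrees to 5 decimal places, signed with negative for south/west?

68.12903, 90.96650

φ: 68 + 7.742/60 = 68.129033
N → positive
Longitude: 90 + 57.99/60 = 90.966500
E → positive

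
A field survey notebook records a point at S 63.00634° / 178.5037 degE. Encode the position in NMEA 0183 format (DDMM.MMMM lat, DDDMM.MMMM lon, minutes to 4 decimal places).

6300.3804,S / 17830.2220,E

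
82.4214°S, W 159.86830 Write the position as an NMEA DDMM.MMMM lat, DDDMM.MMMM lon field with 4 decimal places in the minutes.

8225.2840,S / 15952.0980,W

Lat: fractional part 0.421400 → 25.284000 minutes
λ: fractional part 0.868300 → 52.098000 minutes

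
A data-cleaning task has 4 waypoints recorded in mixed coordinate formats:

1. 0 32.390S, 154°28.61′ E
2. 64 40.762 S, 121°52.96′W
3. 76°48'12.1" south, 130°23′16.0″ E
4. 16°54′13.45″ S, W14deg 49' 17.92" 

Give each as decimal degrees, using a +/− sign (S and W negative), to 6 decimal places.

1. -0.539833, 154.476833
2. -64.679367, -121.882667
3. -76.803361, 130.387778
4. -16.903736, -14.821644

Point 1:
  Lat: 0 + 32.39/60 = 0.5398333
  hemisphere S, so the sign is −
  λ: 28.61′ = 0.476833°; total 154.4768333
  E ⇒ keep positive
Point 2:
  Lat: 40.762′ = 0.679367°; total 64.6793667
  hemisphere S, so the sign is −
  Lon: 52.96′ = 0.882667°; total 121.8826667
  hemisphere W, so the sign is −
Point 3:
  φ: 76° + 48/60 + 12.1/3600 = 76 + 0.800000 + 0.003361 = 76.8033611
  S ⇒ negate
  λ: 23′ + 16″ = 23.26667′; 130 + 23.26667/60 = 130.3877778
  E → positive
Point 4:
  Latitude: 16 + 54/60 + 13.45/3600 = 16.9037361
  hemisphere S, so the sign is −
  Lon: 49′ + 17.92″ = 49.29867′; 14 + 49.29867/60 = 14.8216444
  W ⇒ negate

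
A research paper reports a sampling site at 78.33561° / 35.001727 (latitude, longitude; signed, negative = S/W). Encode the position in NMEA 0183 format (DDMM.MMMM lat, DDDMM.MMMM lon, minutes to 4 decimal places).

Lat: minutes = (78.335610 − 78) × 60 = 20.136600
λ: 35° + 0.001727 × 60 = 35° 0.103620′

7820.1366,N / 03500.1036,E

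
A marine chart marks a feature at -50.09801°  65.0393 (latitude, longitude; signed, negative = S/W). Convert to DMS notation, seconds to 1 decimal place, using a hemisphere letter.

50°05′52.8″ S, 65°02′21.5″ E

Latitude is negative → S; |value| = 50.098010
φ: 0.098010 × 60 = 5.88060′ → 5′, remainder × 60 = 52.836″
Lon: whole degrees 65; 2.35800′ → 2′ and 21.480″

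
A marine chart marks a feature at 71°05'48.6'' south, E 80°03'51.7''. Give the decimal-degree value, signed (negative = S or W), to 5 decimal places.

-71.09683, 80.06436

φ: 71° + 5/60 + 48.6/3600 = 71 + 0.083333 + 0.013500 = 71.096833
S ⇒ negate
Longitude: 3′ + 51.7″ = 3.86167′; 80 + 3.86167/60 = 80.064361
E ⇒ keep positive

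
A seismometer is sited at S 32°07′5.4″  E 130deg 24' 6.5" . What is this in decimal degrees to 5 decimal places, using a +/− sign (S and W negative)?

Lat: 7′ + 5.4″ = 7.09000′; 32 + 7.09000/60 = 32.118167
S ⇒ negate
Longitude: 24′ + 6.5″ = 24.10833′; 130 + 24.10833/60 = 130.401806
E ⇒ keep positive

-32.11817, 130.40181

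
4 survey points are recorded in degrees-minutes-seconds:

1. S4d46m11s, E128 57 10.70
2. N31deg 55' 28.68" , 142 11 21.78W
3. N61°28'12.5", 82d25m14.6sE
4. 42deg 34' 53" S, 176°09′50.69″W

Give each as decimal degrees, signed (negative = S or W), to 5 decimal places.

Point 1:
  φ: 46′ + 11″ = 46.18333′; 4 + 46.18333/60 = 4.769722
  S ⇒ negate
  Lon: 128° + 57/60 + 10.7/3600 = 128 + 0.950000 + 0.002972 = 128.952972
  E ⇒ keep positive
Point 2:
  Latitude: 55′ + 28.68″ = 55.47800′; 31 + 55.47800/60 = 31.924633
  N ⇒ keep positive
  Longitude: 11′ + 21.78″ = 11.36300′; 142 + 11.36300/60 = 142.189383
  hemisphere W, so the sign is −
Point 3:
  φ: 61 + 28/60 + 12.5/3600 = 61.470139
  N ⇒ keep positive
  λ: 25′ + 14.6″ = 25.24333′; 82 + 25.24333/60 = 82.420722
  E ⇒ keep positive
Point 4:
  Latitude: 42° + 34/60 + 53/3600 = 42 + 0.566667 + 0.014722 = 42.581389
  S → negative
  Longitude: 176° + 9/60 + 50.69/3600 = 176 + 0.150000 + 0.014081 = 176.164081
  W ⇒ negate

1. -4.76972, 128.95297
2. 31.92463, -142.18938
3. 61.47014, 82.42072
4. -42.58139, -176.16408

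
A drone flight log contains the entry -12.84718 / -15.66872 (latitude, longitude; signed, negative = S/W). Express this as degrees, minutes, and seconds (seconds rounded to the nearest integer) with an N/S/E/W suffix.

12°50′50″ S, 15°40′7″ W

Latitude is negative → S; |value| = 12.847180
φ: 0.847180° → 50.83080′; 0.83080 × 60 = 49.85″
Longitude is negative → W; |value| = 15.668720
λ: 0.668720 × 60 = 40.12320′ → 40′, remainder × 60 = 7.39″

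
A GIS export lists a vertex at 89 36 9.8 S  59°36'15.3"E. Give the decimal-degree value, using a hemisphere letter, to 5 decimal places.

Latitude: 89° + 36/60 + 9.8/3600 = 89 + 0.600000 + 0.002722 = 89.602722
Longitude: 59° + 36/60 + 15.3/3600 = 59 + 0.600000 + 0.004250 = 59.604250

89.60272° S, 59.60425° E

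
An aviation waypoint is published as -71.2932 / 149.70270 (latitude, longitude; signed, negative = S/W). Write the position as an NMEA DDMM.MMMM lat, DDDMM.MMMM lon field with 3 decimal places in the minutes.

Latitude is negative → S; |value| = 71.293200
φ: fractional part 0.293200 → 17.59200 minutes
Longitude: fractional part 0.702700 → 42.16200 minutes

7117.592,S / 14942.162,E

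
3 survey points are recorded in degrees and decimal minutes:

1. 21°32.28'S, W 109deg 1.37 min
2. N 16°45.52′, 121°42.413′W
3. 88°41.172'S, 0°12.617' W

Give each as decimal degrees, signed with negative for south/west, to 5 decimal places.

Point 1:
  Latitude: 32.28′ = 0.538000°; total 21.538000
  S ⇒ negate
  Longitude: 109 + 1.37/60 = 109.022833
  hemisphere W, so the sign is −
Point 2:
  Latitude: 45.52′ = 0.758667°; total 16.758667
  N ⇒ keep positive
  Longitude: 121 + 42.413/60 = 121.706883
  W ⇒ negate
Point 3:
  Lat: 88 + 41.172/60 = 88.686200
  S ⇒ negate
  Longitude: 12.617′ = 0.210283°; total 0.210283
  W ⇒ negate

1. -21.53800, -109.02283
2. 16.75867, -121.70688
3. -88.68620, -0.21028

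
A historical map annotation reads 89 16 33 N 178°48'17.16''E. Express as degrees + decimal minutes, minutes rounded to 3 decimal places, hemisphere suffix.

89° 16.550′ N, 178° 48.286′ E

Latitude: seconds/60 = 0.55000; minutes = 16 + 0.55000 = 16.55000
Lon: 48 + 17.16/60 = 48.28600′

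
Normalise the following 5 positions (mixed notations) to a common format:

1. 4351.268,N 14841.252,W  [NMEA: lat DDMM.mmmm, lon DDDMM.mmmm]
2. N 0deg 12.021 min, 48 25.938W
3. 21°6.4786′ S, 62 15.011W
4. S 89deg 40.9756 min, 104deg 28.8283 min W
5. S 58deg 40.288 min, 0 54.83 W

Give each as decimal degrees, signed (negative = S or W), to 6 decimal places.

Point 1:
  Latitude: split at 2 digits → 43° and 51.268′; 43 + 51.268/60 = 43.8544667
  N → positive
  Longitude: split at 3 digits → 148° and 41.252′; 148 + 41.252/60 = 148.6875333
  W → negative
Point 2:
  Latitude: 12.021′ = 0.200350°; total 0.2003500
  N → positive
  Longitude: 48 + 25.938/60 = 48.4323000
  W → negative
Point 3:
  Lat: 21 + 6.4786/60 = 21.1079767
  S → negative
  λ: 15.011′ = 0.250183°; total 62.2501833
  W → negative
Point 4:
  φ: 40.9756′ = 0.682927°; total 89.6829267
  hemisphere S, so the sign is −
  Lon: 104 + 28.8283/60 = 104.4804717
  hemisphere W, so the sign is −
Point 5:
  φ: 40.288′ = 0.671467°; total 58.6714667
  hemisphere S, so the sign is −
  Lon: 54.83′ = 0.913833°; total 0.9138333
  W → negative

1. 43.854467, -148.687533
2. 0.200350, -48.432300
3. -21.107977, -62.250183
4. -89.682927, -104.480472
5. -58.671467, -0.913833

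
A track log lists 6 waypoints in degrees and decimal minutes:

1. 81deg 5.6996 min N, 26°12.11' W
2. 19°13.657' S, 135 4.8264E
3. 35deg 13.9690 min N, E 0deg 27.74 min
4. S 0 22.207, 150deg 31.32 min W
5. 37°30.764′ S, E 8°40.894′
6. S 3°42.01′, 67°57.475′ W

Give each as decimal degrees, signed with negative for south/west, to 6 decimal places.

Point 1:
  φ: 5.6996′ = 0.094993°; total 81.0949933
  N ⇒ keep positive
  Longitude: 12.11′ = 0.201833°; total 26.2018333
  hemisphere W, so the sign is −
Point 2:
  Latitude: 19 + 13.657/60 = 19.2276167
  hemisphere S, so the sign is −
  Lon: 4.8264′ = 0.080440°; total 135.0804400
  E → positive
Point 3:
  Lat: 35 + 13.969/60 = 35.2328167
  N ⇒ keep positive
  λ: 27.74′ = 0.462333°; total 0.4623333
  E ⇒ keep positive
Point 4:
  Latitude: 22.207′ = 0.370117°; total 0.3701167
  hemisphere S, so the sign is −
  λ: 150 + 31.32/60 = 150.5220000
  hemisphere W, so the sign is −
Point 5:
  Latitude: 37 + 30.764/60 = 37.5127333
  hemisphere S, so the sign is −
  Longitude: 8 + 40.894/60 = 8.6815667
  E ⇒ keep positive
Point 6:
  Lat: 3 + 42.01/60 = 3.7001667
  S → negative
  λ: 67 + 57.475/60 = 67.9579167
  W → negative

1. 81.094993, -26.201833
2. -19.227617, 135.080440
3. 35.232817, 0.462333
4. -0.370117, -150.522000
5. -37.512733, 8.681567
6. -3.700167, -67.957917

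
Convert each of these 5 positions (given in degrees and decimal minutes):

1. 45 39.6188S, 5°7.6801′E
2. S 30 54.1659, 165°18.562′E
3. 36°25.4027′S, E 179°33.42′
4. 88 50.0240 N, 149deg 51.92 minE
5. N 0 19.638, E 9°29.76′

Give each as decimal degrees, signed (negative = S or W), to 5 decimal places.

1. -45.66031, 5.12800
2. -30.90277, 165.30937
3. -36.42338, 179.55700
4. 88.83373, 149.86533
5. 0.32730, 9.49600

Point 1:
  φ: 39.6188′ = 0.660313°; total 45.660313
  S → negative
  Longitude: 7.6801′ = 0.128002°; total 5.128002
  E ⇒ keep positive
Point 2:
  Lat: 30 + 54.1659/60 = 30.902765
  hemisphere S, so the sign is −
  Lon: 165 + 18.562/60 = 165.309367
  E → positive
Point 3:
  φ: 25.4027′ = 0.423378°; total 36.423378
  S → negative
  Lon: 179 + 33.42/60 = 179.557000
  E ⇒ keep positive
Point 4:
  Latitude: 50.024′ = 0.833733°; total 88.833733
  N → positive
  Longitude: 51.92′ = 0.865333°; total 149.865333
  E ⇒ keep positive
Point 5:
  Latitude: 19.638′ = 0.327300°; total 0.327300
  N → positive
  λ: 29.76′ = 0.496000°; total 9.496000
  E ⇒ keep positive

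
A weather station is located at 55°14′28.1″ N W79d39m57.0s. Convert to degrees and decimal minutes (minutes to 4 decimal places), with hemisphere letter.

55° 14.4683′ N, 79° 39.9500′ W

Latitude: 14 + 28.1/60 = 14.468333′
Lon: seconds/60 = 0.95000; minutes = 39 + 0.95000 = 39.950000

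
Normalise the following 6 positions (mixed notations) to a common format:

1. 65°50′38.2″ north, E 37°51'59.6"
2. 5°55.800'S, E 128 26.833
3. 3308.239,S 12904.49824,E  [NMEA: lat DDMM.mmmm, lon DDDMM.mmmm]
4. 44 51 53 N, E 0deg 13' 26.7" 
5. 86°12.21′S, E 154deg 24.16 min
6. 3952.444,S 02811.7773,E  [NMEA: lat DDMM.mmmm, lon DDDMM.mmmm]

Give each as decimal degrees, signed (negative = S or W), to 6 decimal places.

Point 1:
  φ: 65 + 50/60 + 38.2/3600 = 65.8439444
  N ⇒ keep positive
  Longitude: 37 + 51/60 + 59.6/3600 = 37.8665556
  E → positive
Point 2:
  Latitude: 5 + 55.8/60 = 5.9300000
  S ⇒ negate
  Longitude: 26.833′ = 0.447217°; total 128.4472167
  E → positive
Point 3:
  Lat: degrees = first 2 digits = 33, minutes = 8.239; 33 + 8.239/60 = 33.1373167
  hemisphere S, so the sign is −
  Lon: split at 3 digits → 129° and 4.49824′; 129 + 4.49824/60 = 129.0749707
  E ⇒ keep positive
Point 4:
  Lat: 44° + 51/60 + 53/3600 = 44 + 0.850000 + 0.014722 = 44.8647222
  N → positive
  Longitude: 0 + 13/60 + 26.7/3600 = 0.2240833
  E → positive
Point 5:
  Latitude: 86 + 12.21/60 = 86.2035000
  S → negative
  Lon: 24.16′ = 0.402667°; total 154.4026667
  E → positive
Point 6:
  Lat: degrees = first 2 digits = 39, minutes = 52.444; 39 + 52.444/60 = 39.8740667
  hemisphere S, so the sign is −
  Lon: split at 3 digits → 028° and 11.7773′; 28 + 11.7773/60 = 28.1962883
  E ⇒ keep positive

1. 65.843944, 37.866556
2. -5.930000, 128.447217
3. -33.137317, 129.074971
4. 44.864722, 0.224083
5. -86.203500, 154.402667
6. -39.874067, 28.196288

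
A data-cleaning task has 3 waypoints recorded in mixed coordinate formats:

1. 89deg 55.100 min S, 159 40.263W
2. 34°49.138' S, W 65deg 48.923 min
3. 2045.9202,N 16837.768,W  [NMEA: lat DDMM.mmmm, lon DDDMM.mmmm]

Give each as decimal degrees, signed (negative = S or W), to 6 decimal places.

1. -89.918333, -159.671050
2. -34.818967, -65.815383
3. 20.765337, -168.629467

Point 1:
  φ: 55.1′ = 0.918333°; total 89.9183333
  S → negative
  Longitude: 159 + 40.263/60 = 159.6710500
  hemisphere W, so the sign is −
Point 2:
  Latitude: 49.138′ = 0.818967°; total 34.8189667
  hemisphere S, so the sign is −
  Longitude: 65 + 48.923/60 = 65.8153833
  W ⇒ negate
Point 3:
  φ: degrees = first 2 digits = 20, minutes = 45.9202; 20 + 45.9202/60 = 20.7653367
  N ⇒ keep positive
  Lon: degrees = first 3 digits = 168, minutes = 37.768; 168 + 37.768/60 = 168.6294667
  hemisphere W, so the sign is −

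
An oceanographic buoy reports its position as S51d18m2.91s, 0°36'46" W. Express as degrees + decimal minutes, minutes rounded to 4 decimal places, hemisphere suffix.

51° 18.0485′ S, 0° 36.7667′ W

Latitude: seconds/60 = 0.04850; minutes = 18 + 0.04850 = 18.048500
Longitude: seconds/60 = 0.76667; minutes = 36 + 0.76667 = 36.766667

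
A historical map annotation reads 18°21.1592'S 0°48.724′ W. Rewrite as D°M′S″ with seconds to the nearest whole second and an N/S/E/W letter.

φ: fractional minutes 0.15920 × 60 = 9.55″
λ: 48.72400′ → 48′ and 0.72400 × 60 = 43.44″

18°21′10″ S, 0°48′43″ W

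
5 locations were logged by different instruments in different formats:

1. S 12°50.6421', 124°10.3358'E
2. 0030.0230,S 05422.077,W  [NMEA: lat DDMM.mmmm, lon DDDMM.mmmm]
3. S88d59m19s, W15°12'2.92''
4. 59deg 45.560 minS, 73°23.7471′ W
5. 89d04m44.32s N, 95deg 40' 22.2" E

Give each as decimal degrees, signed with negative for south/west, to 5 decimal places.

1. -12.84404, 124.17226
2. -0.50038, -54.36795
3. -88.98861, -15.20081
4. -59.75933, -73.39579
5. 89.07898, 95.67283

Point 1:
  Latitude: 50.6421′ = 0.844035°; total 12.844035
  hemisphere S, so the sign is −
  Longitude: 10.3358′ = 0.172263°; total 124.172263
  E ⇒ keep positive
Point 2:
  φ: split at 2 digits → 00° and 30.023′; 0 + 30.023/60 = 0.500383
  S → negative
  Lon: split at 3 digits → 054° and 22.077′; 54 + 22.077/60 = 54.367950
  W ⇒ negate
Point 3:
  Lat: 88° + 59/60 + 19/3600 = 88 + 0.983333 + 0.005278 = 88.988611
  S → negative
  Longitude: 15 + 12/60 + 2.92/3600 = 15.200811
  W → negative
Point 4:
  Latitude: 59 + 45.56/60 = 59.759333
  hemisphere S, so the sign is −
  Longitude: 73 + 23.7471/60 = 73.395785
  W ⇒ negate
Point 5:
  Latitude: 4′ + 44.32″ = 4.73867′; 89 + 4.73867/60 = 89.078978
  N → positive
  λ: 95 + 40/60 + 22.2/3600 = 95.672833
  E ⇒ keep positive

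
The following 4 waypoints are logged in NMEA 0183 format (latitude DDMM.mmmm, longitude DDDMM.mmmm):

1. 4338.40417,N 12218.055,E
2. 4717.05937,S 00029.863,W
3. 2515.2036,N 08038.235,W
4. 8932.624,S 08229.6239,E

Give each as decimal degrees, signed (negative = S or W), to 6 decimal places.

1. 43.640070, 122.300917
2. -47.284323, -0.497717
3. 25.253393, -80.637250
4. -89.543733, 82.493732

Point 1:
  Lat: split at 2 digits → 43° and 38.40417′; 43 + 38.40417/60 = 43.6400695
  N → positive
  Lon: split at 3 digits → 122° and 18.055′; 122 + 18.055/60 = 122.3009167
  E ⇒ keep positive
Point 2:
  Lat: split at 2 digits → 47° and 17.05937′; 47 + 17.05937/60 = 47.2843228
  S ⇒ negate
  Longitude: split at 3 digits → 000° and 29.863′; 0 + 29.863/60 = 0.4977167
  hemisphere W, so the sign is −
Point 3:
  Lat: split at 2 digits → 25° and 15.2036′; 25 + 15.2036/60 = 25.2533933
  N → positive
  Longitude: split at 3 digits → 080° and 38.235′; 80 + 38.235/60 = 80.6372500
  W ⇒ negate
Point 4:
  Latitude: split at 2 digits → 89° and 32.624′; 89 + 32.624/60 = 89.5437333
  S → negative
  Lon: degrees = first 3 digits = 82, minutes = 29.6239; 82 + 29.6239/60 = 82.4937317
  E ⇒ keep positive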